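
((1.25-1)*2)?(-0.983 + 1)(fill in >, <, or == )>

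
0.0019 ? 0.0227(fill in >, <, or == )<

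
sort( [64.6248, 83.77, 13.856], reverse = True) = [83.77, 64.6248, 13.856]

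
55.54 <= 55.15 False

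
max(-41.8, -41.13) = -41.13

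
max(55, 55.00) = 55.00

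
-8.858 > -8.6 False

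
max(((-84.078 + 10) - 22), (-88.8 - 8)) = -96.078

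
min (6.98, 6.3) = 6.3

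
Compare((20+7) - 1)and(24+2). They are equal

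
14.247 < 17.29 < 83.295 True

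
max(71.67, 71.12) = 71.67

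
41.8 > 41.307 True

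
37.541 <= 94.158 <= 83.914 False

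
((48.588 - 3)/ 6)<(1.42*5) False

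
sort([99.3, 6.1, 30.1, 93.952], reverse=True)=[99.3, 93.952, 30.1, 6.1]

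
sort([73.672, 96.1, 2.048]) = [2.048, 73.672, 96.1]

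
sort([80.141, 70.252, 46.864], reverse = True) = [80.141, 70.252, 46.864]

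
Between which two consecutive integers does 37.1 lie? 37 and 38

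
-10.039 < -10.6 False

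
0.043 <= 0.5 True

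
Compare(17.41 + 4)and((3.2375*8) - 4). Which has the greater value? ((3.2375*8) - 4)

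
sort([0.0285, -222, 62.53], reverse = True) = [62.53, 0.0285, -222]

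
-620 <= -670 False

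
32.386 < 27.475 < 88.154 False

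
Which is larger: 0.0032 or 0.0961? 0.0961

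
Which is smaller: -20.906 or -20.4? -20.906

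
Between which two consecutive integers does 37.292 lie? 37 and 38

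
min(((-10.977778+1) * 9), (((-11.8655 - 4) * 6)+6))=-89.800002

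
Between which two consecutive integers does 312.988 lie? 312 and 313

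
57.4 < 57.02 False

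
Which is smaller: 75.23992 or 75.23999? 75.23992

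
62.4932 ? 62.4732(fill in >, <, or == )>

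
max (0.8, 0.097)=0.8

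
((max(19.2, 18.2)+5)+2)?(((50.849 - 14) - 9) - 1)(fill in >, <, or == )<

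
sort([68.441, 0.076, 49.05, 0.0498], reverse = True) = [68.441, 49.05, 0.076, 0.0498]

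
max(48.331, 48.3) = 48.331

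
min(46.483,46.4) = 46.4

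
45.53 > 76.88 False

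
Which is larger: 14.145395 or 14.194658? 14.194658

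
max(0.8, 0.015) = 0.8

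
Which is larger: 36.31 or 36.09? 36.31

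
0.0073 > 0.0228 False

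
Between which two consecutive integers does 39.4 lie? 39 and 40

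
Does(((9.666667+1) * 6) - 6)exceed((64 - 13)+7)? Yes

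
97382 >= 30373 True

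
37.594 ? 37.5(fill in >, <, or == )>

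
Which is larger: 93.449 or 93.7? 93.7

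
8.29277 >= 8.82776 False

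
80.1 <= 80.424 True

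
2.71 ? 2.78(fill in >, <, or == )<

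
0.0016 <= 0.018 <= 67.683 True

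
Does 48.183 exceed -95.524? Yes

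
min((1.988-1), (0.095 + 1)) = 0.988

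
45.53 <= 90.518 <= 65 False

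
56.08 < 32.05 False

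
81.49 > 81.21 True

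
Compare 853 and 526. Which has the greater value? 853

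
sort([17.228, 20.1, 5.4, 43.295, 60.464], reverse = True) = [60.464, 43.295, 20.1, 17.228, 5.4]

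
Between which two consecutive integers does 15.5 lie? 15 and 16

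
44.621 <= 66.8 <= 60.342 False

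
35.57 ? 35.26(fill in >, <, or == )>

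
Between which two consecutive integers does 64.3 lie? 64 and 65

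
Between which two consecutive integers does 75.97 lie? 75 and 76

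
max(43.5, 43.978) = 43.978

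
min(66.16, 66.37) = 66.16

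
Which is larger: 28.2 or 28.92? 28.92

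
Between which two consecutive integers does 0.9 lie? 0 and 1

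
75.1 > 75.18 False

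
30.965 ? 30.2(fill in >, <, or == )>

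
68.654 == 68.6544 False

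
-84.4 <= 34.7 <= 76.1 True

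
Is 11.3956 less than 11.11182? No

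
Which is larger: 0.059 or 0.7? 0.7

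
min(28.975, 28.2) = 28.2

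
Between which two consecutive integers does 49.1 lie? 49 and 50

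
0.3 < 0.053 False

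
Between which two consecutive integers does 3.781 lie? 3 and 4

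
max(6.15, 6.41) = 6.41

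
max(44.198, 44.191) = 44.198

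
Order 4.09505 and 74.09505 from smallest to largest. 4.09505, 74.09505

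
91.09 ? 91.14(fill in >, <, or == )<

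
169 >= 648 False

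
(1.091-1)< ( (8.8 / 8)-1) True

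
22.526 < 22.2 False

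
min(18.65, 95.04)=18.65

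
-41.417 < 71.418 True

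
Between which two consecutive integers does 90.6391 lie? 90 and 91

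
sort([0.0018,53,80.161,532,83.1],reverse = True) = [532,83.1,80.161,53,0.0018]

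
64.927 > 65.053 False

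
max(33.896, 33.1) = 33.896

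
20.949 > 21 False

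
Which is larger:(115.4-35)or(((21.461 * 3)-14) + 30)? (115.4-35)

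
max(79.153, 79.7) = 79.7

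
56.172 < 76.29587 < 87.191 True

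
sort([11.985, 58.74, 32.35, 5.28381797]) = [5.28381797, 11.985, 32.35, 58.74]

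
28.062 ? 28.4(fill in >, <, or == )<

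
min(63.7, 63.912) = 63.7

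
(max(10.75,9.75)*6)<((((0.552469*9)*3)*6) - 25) False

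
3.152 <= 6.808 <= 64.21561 True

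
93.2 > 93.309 False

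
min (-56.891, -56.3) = -56.891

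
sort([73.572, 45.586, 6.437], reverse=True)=[73.572, 45.586, 6.437]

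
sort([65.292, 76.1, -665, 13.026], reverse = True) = [76.1, 65.292, 13.026, -665]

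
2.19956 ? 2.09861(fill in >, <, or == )>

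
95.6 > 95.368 True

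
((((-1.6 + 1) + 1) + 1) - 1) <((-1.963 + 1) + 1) False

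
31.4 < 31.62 True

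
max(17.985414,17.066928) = 17.985414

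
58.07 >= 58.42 False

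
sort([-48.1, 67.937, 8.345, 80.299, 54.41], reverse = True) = [80.299, 67.937, 54.41, 8.345, -48.1]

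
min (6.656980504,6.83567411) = 6.656980504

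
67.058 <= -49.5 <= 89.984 False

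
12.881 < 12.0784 False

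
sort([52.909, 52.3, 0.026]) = [0.026, 52.3, 52.909]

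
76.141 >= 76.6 False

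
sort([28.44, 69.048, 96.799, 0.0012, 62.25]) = [0.0012, 28.44, 62.25, 69.048, 96.799]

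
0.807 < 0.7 False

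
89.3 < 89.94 True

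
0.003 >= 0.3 False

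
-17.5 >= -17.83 True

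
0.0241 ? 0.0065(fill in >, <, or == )>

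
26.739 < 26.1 False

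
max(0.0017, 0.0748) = 0.0748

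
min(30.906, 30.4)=30.4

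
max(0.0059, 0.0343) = 0.0343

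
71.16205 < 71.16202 False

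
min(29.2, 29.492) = 29.2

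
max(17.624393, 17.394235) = 17.624393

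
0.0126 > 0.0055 True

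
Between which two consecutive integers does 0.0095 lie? 0 and 1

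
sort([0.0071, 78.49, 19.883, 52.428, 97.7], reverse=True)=[97.7, 78.49, 52.428, 19.883, 0.0071]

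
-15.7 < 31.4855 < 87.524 True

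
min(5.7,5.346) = 5.346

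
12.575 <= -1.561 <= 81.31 False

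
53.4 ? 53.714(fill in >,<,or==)<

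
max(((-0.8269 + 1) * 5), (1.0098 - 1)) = 0.8655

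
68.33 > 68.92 False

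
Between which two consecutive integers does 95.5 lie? 95 and 96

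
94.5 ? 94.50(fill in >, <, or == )==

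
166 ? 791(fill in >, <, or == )<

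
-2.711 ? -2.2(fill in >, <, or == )<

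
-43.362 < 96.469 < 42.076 False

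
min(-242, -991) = -991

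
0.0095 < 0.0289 True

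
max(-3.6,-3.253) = -3.253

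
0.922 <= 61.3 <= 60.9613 False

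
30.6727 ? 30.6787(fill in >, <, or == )<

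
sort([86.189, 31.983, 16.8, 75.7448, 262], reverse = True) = [262, 86.189, 75.7448, 31.983, 16.8]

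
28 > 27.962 True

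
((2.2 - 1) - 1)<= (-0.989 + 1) False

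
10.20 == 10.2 True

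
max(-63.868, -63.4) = -63.4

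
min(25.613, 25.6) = 25.6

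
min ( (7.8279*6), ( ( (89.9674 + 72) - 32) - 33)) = 46.9674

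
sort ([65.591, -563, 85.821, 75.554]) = [-563, 65.591, 75.554, 85.821]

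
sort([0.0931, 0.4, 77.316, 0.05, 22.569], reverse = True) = [77.316, 22.569, 0.4, 0.0931, 0.05]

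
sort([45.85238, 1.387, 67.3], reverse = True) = [67.3, 45.85238, 1.387]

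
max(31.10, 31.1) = 31.1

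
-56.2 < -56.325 False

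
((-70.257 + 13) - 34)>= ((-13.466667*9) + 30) False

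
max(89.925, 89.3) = 89.925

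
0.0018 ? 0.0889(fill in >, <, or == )<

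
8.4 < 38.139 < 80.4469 True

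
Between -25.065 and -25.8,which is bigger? -25.065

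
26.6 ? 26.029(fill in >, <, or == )>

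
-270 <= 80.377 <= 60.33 False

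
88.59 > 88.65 False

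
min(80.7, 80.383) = 80.383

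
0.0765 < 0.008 False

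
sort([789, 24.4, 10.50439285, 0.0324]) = [0.0324, 10.50439285, 24.4, 789]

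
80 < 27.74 False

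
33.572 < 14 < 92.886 False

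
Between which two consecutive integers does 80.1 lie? 80 and 81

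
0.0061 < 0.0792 True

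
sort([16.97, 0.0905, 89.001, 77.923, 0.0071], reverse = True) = [89.001, 77.923, 16.97, 0.0905, 0.0071]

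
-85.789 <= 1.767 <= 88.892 True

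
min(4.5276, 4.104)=4.104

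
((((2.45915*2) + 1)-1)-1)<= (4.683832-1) False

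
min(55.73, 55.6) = 55.6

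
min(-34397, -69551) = -69551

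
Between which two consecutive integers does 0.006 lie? 0 and 1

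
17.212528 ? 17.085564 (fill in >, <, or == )>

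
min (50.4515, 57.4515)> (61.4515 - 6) False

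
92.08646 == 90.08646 False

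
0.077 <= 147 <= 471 True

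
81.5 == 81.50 True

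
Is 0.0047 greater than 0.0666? No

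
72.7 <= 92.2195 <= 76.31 False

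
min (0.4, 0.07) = 0.07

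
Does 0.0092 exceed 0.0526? No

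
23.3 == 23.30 True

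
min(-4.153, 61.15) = -4.153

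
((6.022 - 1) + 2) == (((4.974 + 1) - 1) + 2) False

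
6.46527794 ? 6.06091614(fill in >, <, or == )>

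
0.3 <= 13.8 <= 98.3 True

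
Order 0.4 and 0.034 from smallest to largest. 0.034, 0.4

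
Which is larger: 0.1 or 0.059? 0.1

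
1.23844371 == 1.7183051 False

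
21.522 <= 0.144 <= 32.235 False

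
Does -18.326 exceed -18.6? Yes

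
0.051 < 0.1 True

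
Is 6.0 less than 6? No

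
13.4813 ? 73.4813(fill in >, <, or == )<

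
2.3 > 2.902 False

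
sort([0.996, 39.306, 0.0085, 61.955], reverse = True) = [61.955, 39.306, 0.996, 0.0085]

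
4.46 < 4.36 False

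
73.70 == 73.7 True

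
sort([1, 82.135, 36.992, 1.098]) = [1, 1.098, 36.992, 82.135]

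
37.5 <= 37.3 False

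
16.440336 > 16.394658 True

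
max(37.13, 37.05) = 37.13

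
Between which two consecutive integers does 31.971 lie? 31 and 32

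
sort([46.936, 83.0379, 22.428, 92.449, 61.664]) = [22.428, 46.936, 61.664, 83.0379, 92.449]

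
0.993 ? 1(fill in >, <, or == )<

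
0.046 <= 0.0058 False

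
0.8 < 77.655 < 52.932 False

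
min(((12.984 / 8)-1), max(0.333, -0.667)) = 0.333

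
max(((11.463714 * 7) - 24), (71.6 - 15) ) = 56.6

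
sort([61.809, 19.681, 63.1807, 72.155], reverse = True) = [72.155, 63.1807, 61.809, 19.681]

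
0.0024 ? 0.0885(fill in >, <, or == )<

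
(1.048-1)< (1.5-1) True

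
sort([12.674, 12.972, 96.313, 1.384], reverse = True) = [96.313, 12.972, 12.674, 1.384]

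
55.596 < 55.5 False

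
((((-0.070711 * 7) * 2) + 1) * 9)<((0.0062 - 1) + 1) False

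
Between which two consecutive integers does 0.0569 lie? 0 and 1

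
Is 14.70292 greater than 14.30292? Yes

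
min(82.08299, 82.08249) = 82.08249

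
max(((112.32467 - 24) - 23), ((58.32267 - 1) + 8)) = 65.32467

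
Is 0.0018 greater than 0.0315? No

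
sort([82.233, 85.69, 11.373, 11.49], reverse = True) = [85.69, 82.233, 11.49, 11.373]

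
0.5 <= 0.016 False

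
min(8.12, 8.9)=8.12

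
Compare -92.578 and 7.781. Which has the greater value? 7.781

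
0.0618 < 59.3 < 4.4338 False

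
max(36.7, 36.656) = 36.7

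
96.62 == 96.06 False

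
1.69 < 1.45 False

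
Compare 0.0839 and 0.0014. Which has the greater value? 0.0839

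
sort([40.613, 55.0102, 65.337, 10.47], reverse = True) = [65.337, 55.0102, 40.613, 10.47]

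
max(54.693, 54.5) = 54.693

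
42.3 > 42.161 True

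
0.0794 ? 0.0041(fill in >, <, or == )>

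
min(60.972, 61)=60.972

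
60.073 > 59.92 True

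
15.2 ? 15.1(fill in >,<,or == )>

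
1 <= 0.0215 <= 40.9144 False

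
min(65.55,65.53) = 65.53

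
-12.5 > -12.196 False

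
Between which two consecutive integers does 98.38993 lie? 98 and 99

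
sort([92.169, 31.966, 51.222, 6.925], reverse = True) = [92.169, 51.222, 31.966, 6.925]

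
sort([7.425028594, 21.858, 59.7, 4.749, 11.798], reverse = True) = [59.7, 21.858, 11.798, 7.425028594, 4.749]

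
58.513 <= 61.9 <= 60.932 False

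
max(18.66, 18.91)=18.91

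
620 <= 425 False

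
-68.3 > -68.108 False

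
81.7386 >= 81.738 True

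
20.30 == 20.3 True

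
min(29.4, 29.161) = 29.161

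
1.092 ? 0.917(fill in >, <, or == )>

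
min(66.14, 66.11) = 66.11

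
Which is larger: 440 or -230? 440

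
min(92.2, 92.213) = 92.2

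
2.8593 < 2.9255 True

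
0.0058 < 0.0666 True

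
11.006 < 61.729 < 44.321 False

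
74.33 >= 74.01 True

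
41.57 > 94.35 False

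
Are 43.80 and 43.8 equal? Yes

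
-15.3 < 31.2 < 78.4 True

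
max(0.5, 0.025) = 0.5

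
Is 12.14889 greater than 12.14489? Yes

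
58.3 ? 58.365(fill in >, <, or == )<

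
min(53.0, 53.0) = 53.0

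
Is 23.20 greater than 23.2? No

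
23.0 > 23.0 False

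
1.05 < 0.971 False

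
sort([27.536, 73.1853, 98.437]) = [27.536, 73.1853, 98.437]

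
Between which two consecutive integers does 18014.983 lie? 18014 and 18015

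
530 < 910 True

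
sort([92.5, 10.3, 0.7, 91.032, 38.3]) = [0.7, 10.3, 38.3, 91.032, 92.5]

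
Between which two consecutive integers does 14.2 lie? 14 and 15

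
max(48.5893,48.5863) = 48.5893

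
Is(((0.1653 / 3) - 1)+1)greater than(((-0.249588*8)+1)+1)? Yes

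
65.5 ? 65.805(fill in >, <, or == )<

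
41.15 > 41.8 False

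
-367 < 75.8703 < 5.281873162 False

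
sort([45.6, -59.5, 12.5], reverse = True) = [45.6, 12.5, -59.5]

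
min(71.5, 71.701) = 71.5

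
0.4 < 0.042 False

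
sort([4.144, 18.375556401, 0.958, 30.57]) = [0.958, 4.144, 18.375556401, 30.57]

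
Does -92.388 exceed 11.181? No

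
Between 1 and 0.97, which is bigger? 1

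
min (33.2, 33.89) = 33.2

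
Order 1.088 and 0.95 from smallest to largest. 0.95,1.088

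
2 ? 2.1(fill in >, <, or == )<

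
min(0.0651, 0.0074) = 0.0074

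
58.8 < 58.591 False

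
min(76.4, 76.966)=76.4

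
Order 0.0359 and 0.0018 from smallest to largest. 0.0018, 0.0359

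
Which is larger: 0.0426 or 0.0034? 0.0426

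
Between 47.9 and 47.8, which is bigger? 47.9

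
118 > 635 False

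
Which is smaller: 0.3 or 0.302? 0.3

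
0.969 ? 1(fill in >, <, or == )<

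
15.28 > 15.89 False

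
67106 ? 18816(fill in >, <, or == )>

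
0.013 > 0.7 False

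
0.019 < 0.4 True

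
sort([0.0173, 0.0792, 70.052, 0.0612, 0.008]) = [0.008, 0.0173, 0.0612, 0.0792, 70.052]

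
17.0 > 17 False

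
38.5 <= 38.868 True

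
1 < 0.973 False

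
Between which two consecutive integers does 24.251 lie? 24 and 25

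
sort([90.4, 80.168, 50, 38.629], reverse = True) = [90.4, 80.168, 50, 38.629]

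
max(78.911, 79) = 79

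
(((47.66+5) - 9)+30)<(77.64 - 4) False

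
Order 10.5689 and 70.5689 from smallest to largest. 10.5689, 70.5689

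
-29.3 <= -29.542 False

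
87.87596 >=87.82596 True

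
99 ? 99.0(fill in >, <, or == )==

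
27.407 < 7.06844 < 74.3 False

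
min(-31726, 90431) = -31726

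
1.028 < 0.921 False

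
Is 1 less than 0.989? No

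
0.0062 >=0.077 False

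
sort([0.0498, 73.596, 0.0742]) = [0.0498, 0.0742, 73.596]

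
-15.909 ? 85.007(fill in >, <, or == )<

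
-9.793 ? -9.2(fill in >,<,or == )<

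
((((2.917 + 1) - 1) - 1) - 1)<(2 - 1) True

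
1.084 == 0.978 False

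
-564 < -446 True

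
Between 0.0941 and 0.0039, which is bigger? 0.0941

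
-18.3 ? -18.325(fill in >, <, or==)>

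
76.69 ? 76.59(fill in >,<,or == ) >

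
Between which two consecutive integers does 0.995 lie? 0 and 1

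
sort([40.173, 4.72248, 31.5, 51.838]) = [4.72248, 31.5, 40.173, 51.838]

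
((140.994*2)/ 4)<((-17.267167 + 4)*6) False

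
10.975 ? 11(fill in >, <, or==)<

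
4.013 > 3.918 True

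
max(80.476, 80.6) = 80.6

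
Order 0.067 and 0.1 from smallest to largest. 0.067,0.1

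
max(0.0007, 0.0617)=0.0617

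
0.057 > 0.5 False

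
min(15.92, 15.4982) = 15.4982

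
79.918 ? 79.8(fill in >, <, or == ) >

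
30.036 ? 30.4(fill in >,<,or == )<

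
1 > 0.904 True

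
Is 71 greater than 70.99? Yes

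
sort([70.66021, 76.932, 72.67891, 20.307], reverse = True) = [76.932, 72.67891, 70.66021, 20.307]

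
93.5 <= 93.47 False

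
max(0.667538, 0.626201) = 0.667538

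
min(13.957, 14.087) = 13.957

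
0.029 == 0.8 False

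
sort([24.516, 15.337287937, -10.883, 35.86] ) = [-10.883, 15.337287937, 24.516, 35.86]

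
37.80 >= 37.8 True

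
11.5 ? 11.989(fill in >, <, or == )<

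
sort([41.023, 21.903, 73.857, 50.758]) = [21.903, 41.023, 50.758, 73.857]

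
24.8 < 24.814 True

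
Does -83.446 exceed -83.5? Yes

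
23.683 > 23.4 True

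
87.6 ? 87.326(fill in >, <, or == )>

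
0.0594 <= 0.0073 False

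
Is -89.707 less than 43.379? Yes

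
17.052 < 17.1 True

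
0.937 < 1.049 True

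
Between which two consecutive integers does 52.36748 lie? 52 and 53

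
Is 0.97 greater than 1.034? No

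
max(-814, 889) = 889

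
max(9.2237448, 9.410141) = 9.410141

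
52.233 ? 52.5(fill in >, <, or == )<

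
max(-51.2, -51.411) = -51.2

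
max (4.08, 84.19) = 84.19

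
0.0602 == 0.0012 False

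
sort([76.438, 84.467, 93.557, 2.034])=[2.034, 76.438, 84.467, 93.557]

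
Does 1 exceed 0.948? Yes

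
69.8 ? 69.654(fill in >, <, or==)>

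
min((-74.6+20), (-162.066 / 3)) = -54.6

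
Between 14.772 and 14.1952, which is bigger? 14.772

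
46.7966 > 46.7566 True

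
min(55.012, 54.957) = 54.957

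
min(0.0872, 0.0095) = 0.0095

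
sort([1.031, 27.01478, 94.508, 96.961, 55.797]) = [1.031, 27.01478, 55.797, 94.508, 96.961]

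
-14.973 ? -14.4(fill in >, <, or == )<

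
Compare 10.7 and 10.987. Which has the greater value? 10.987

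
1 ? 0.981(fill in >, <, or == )>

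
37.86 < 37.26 False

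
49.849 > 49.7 True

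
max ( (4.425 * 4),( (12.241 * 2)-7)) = 17.7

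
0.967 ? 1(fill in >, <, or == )<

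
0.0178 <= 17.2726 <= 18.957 True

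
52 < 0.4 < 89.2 False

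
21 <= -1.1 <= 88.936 False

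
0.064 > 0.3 False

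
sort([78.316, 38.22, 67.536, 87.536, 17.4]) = [17.4, 38.22, 67.536, 78.316, 87.536]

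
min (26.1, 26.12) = 26.1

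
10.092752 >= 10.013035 True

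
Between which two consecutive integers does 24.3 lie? 24 and 25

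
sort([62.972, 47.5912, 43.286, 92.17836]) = [43.286, 47.5912, 62.972, 92.17836]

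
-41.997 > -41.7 False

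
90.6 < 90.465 False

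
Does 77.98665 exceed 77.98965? No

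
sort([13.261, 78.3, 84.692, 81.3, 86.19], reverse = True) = [86.19, 84.692, 81.3, 78.3, 13.261]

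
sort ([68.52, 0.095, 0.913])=[0.095, 0.913, 68.52]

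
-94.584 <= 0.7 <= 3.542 True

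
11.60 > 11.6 False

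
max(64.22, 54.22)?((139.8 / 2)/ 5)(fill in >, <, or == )>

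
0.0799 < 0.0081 False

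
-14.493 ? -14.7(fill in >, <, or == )>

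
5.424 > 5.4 True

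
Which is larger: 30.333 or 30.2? 30.333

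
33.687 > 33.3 True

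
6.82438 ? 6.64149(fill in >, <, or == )>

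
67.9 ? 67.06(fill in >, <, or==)>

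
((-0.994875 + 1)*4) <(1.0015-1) False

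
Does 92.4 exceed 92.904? No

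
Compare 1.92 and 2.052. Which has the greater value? 2.052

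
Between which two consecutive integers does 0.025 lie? 0 and 1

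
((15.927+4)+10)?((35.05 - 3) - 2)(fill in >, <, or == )<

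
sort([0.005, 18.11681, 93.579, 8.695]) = [0.005, 8.695, 18.11681, 93.579]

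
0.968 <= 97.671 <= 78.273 False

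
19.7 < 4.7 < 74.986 False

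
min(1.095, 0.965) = 0.965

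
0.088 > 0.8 False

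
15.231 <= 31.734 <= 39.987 True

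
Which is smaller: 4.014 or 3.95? 3.95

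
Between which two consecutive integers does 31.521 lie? 31 and 32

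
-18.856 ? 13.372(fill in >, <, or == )<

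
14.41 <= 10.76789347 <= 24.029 False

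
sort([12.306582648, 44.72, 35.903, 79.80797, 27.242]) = [12.306582648, 27.242, 35.903, 44.72, 79.80797]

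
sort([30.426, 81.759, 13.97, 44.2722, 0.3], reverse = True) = [81.759, 44.2722, 30.426, 13.97, 0.3]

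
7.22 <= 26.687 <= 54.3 True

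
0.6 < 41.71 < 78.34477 True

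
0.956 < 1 True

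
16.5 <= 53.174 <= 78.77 True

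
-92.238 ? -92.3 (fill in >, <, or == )>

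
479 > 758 False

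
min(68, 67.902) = 67.902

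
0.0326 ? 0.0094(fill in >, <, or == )>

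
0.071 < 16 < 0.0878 False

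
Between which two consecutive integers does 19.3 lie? 19 and 20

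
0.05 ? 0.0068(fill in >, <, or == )>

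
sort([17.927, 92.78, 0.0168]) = [0.0168, 17.927, 92.78]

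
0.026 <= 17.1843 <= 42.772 True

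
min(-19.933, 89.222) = -19.933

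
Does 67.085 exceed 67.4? No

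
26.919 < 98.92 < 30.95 False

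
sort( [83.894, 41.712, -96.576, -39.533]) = [-96.576, -39.533, 41.712, 83.894]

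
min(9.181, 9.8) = 9.181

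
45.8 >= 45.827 False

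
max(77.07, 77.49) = 77.49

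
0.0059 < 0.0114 True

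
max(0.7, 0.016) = 0.7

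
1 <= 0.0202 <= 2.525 False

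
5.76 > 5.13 True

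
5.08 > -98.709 True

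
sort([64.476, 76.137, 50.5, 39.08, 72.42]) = [39.08, 50.5, 64.476, 72.42, 76.137]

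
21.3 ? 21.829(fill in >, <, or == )<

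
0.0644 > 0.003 True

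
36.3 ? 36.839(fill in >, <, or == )<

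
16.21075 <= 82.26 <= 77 False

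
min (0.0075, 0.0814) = 0.0075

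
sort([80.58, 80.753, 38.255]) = [38.255, 80.58, 80.753]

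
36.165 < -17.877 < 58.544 False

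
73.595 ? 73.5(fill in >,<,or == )>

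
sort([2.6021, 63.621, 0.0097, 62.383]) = [0.0097, 2.6021, 62.383, 63.621]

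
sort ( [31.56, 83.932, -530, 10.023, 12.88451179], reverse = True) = [83.932, 31.56, 12.88451179, 10.023, -530]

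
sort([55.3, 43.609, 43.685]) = [43.609, 43.685, 55.3]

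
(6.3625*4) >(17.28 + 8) True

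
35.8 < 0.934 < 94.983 False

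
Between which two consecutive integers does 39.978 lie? 39 and 40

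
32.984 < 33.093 True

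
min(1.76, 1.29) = 1.29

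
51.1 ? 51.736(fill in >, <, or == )<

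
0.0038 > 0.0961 False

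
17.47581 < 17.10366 False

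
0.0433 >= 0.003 True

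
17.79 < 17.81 True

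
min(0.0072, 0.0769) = 0.0072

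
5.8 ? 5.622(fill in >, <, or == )>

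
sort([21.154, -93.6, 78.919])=[-93.6, 21.154, 78.919]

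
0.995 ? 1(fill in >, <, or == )<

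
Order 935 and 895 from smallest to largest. 895, 935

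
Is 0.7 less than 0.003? No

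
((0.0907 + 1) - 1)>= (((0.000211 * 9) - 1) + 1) True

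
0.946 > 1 False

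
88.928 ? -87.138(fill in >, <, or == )>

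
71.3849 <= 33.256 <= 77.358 False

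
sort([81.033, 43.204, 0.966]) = [0.966, 43.204, 81.033]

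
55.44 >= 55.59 False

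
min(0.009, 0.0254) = 0.009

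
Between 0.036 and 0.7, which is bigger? 0.7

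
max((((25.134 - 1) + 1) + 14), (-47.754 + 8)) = 39.134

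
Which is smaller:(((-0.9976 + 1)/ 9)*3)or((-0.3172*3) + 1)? (((-0.9976 + 1)/ 9)*3)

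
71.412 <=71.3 False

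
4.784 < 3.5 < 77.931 False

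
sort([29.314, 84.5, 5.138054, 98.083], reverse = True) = [98.083, 84.5, 29.314, 5.138054]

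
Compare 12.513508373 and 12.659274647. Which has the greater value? 12.659274647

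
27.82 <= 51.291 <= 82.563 True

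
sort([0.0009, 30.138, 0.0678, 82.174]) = [0.0009, 0.0678, 30.138, 82.174]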